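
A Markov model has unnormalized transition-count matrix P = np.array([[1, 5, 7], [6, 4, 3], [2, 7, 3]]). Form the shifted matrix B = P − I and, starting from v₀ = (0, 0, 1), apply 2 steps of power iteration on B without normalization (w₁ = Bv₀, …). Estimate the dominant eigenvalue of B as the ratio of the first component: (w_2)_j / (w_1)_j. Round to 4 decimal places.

B = P − I has rows (0, 5, 7); (6, 3, 3); (2, 7, 2)
w1 = Bv₀ = (0·0 + 5·0 + 7·1; 6·0 + 3·0 + 3·1; 2·0 + 7·0 + 2·1) = (7, 3, 2)
w2 = Bw1 = (0·7 + 5·3 + 7·2; 6·7 + 3·3 + 3·2; 2·7 + 7·3 + 2·2) = (29, 57, 39)
Ratio: 29/7 = 4.1429

4.1429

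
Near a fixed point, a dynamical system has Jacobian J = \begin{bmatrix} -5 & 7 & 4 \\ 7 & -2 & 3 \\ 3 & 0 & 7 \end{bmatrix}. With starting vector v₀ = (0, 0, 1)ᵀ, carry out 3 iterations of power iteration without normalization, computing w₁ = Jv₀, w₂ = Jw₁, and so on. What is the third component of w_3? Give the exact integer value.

514

w1 = Jv₀ = ((-5)·0 + 7·0 + 4·1; 7·0 + (-2)·0 + 3·1; 3·0 + 0·0 + 7·1) = (4, 3, 7)
w2 = Jw1 = ((-5)·4 + 7·3 + 4·7; 7·4 + (-2)·3 + 3·7; 3·4 + 0·3 + 7·7) = (29, 43, 61)
w3 = Jw2 = (400, 300, 514)
The requested component of w3 is 514.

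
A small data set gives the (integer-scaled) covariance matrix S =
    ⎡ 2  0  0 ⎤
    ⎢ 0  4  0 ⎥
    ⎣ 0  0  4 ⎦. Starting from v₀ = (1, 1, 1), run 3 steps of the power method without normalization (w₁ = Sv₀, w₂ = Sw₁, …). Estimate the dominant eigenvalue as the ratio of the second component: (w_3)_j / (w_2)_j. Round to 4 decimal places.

λ ≈ 4.0000

w1 = Sv₀ = (2·1 + 0·1 + 0·1; 0·1 + 4·1 + 0·1; 0·1 + 0·1 + 4·1) = (2, 4, 4)
w2 = Sw1 = (2·2 + 0·4 + 0·4; 0·2 + 4·4 + 0·4; 0·2 + 0·4 + 4·4) = (4, 16, 16)
w3 = Sw2 = (8, 64, 64)
Ratio at component: 64 / 16 = 4.0000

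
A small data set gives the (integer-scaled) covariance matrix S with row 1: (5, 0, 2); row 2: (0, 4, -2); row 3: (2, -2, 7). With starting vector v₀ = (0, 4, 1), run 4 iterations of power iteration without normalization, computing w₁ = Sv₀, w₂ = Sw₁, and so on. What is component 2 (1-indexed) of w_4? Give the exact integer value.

w1 = Sv₀ = (5·0 + 0·4 + 2·1; 0·0 + 4·4 + (-2)·1; 2·0 + (-2)·4 + 7·1) = (2, 14, -1)
w2 = Sw1 = (5·2 + 0·14 + 2·(-1); 0·2 + 4·14 + (-2)·(-1); 2·2 + (-2)·14 + 7·(-1)) = (8, 58, -31)
w3 = Sw2 = (-22, 294, -317)
w4 = Sw3 = (-744, 1810, -2851)
The requested component of w4 is 1810.

1810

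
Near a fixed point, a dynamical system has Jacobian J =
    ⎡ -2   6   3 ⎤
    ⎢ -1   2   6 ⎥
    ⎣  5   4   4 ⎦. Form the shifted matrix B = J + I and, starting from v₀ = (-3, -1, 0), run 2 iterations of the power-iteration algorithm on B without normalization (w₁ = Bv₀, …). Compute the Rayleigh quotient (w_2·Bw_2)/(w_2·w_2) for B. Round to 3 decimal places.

μ ≈ 10.760

B = J + I has rows (-1, 6, 3); (-1, 3, 6); (5, 4, 5)
w1 = Bv₀ = (-3, 0, -19)
w2 = Bw1 = (-54, -111, -110)
Bw2 = (-942, -939, -1264)
w2·Bw2 = 294137; w2·w2 = 27337; μ ≈ 294137/27337 = 10.760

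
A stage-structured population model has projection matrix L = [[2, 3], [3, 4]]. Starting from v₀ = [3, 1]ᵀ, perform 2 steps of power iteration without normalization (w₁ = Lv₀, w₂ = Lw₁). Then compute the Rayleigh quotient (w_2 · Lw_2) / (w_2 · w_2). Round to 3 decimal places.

w1 = Lv₀ = (2·3 + 3·1; 3·3 + 4·1) = (9, 13)
w2 = Lw1 = (2·9 + 3·13; 3·9 + 4·13) = (57, 79)
Lw2 = (351, 487)
w2·Lw2 = 57·351 + 79·487 = 58480; w2·w2 = 57·57 + 79·79 = 9490
λ ≈ 58480/9490 = 6.162

λ ≈ 6.162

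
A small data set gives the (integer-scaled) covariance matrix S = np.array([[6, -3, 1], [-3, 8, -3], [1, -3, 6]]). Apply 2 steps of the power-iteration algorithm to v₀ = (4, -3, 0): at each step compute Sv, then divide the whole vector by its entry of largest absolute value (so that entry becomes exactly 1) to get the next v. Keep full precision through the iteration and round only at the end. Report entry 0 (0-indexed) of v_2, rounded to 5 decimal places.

Sv0 = (33.000000, -36.000000, 13.000000); divide by -36.000000 → v1 = (-0.916667, 1.000000, -0.361111)
Sv1 = (-8.861111, 11.833333, -6.083333); divide by 11.833333 → v2 = (-0.748826, 1.000000, -0.514085)
Requested entry of v2: 319/-426 = -0.74883

-0.74883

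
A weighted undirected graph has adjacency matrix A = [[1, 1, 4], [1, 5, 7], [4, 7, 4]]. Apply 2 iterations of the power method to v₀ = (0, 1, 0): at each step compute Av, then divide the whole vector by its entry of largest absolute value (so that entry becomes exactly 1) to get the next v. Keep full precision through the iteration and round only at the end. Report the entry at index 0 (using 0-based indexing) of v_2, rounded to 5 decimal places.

Av0 = (1.000000, 5.000000, 7.000000); divide by 7.000000 → v1 = (0.142857, 0.714286, 1.000000)
Av1 = (4.857143, 10.714286, 9.571429); divide by 10.714286 → v2 = (0.453333, 1.000000, 0.893333)
Requested entry of v2: 34/75 = 0.45333

0.45333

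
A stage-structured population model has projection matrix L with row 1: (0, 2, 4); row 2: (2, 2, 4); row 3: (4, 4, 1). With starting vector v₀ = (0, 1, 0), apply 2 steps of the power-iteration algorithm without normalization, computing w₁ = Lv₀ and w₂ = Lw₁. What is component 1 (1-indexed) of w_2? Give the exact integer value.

w1 = Lv₀ = (2, 2, 4)
w2 = Lw1 = (20, 24, 20)
The requested component of w2 is 20.

20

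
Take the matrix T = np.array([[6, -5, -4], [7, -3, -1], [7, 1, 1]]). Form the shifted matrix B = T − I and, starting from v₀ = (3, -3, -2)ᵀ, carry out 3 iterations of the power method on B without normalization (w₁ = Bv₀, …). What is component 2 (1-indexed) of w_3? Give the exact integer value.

B = T − I has rows (5, -5, -4); (7, -4, -1); (7, 1, 0)
w1 = Bv₀ = (38, 35, 18)
w2 = Bw1 = (-57, 108, 301)
w3 = Bw2 = (-2029, -1132, -291)
Requested component of w3: -1132

-1132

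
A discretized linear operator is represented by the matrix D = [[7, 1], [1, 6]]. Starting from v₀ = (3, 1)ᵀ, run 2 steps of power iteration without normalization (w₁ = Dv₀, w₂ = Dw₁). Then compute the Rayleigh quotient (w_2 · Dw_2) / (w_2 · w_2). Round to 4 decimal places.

w1 = Dv₀ = (22, 9)
w2 = Dw1 = (163, 76)
Dw2 = (1217, 619)
w2·Dw2 = 163·1217 + 76·619 = 245415; w2·w2 = 163·163 + 76·76 = 32345
λ ≈ 245415/32345 = 7.5874

7.5874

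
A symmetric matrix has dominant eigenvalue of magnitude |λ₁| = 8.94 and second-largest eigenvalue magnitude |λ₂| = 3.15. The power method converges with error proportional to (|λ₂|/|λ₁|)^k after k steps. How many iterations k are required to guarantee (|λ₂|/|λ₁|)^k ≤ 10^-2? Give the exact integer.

|λ₂/λ₁| = 3.15/8.94 = 0.35235
Need k ≥ ln(10^-2) / ln(0.35235) = -4.6052 / -1.0431 ≈ 4.415
Smallest integer k satisfying the bound: 5

5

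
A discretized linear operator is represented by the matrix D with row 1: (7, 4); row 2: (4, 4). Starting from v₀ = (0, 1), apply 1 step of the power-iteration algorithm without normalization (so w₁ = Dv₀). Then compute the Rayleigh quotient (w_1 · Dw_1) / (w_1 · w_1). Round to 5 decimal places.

w1 = Dv₀ = (4, 4)
Dw1 = (44, 32)
w1·Dw1 = 4·44 + 4·32 = 304; w1·w1 = 4·4 + 4·4 = 32
λ ≈ 304/32 = 9.50000

9.50000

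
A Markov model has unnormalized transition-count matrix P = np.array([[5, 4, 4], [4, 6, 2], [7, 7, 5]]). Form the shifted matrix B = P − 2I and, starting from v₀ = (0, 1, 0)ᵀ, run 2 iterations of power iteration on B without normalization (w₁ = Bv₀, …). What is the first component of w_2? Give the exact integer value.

56

B = P − 2I has rows (3, 4, 4); (4, 4, 2); (7, 7, 3)
w1 = Bv₀ = (4, 4, 7)
w2 = Bw1 = (56, 46, 77)
Requested component of w2: 56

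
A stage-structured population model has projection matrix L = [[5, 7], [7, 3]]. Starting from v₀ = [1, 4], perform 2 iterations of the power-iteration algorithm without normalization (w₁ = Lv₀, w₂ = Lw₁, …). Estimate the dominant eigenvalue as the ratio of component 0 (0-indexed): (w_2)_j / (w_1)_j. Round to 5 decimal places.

λ ≈ 9.03030

w1 = Lv₀ = (5·1 + 7·4; 7·1 + 3·4) = (33, 19)
w2 = Lw1 = (5·33 + 7·19; 7·33 + 3·19) = (298, 288)
Ratio at component: 298 / 33 = 9.03030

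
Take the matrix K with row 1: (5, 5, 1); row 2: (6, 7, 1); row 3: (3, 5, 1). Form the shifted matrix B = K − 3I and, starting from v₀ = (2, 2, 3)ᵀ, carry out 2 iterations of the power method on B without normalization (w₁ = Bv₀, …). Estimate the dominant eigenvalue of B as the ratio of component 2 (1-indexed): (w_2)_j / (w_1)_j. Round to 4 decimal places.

μ ≈ 8.8696

B = K − 3I has rows (2, 5, 1); (6, 4, 1); (3, 5, -2)
w1 = Bv₀ = (17, 23, 10)
w2 = Bw1 = (159, 204, 146)
Ratio: 204/23 = 8.8696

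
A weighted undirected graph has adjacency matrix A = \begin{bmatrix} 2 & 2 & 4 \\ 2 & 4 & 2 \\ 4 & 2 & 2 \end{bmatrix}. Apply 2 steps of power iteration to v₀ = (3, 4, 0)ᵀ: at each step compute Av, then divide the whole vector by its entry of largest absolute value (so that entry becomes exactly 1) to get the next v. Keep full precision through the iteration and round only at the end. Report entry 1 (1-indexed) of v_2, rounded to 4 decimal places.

0.9744

Av0 = (14.00000, 22.00000, 20.00000); divide by 22.00000 → v1 = (0.63636, 1.00000, 0.90909)
Av1 = (6.90909, 7.09091, 6.36364); divide by 7.09091 → v2 = (0.97436, 1.00000, 0.89744)
Requested entry of v2: 152/156 = 0.9744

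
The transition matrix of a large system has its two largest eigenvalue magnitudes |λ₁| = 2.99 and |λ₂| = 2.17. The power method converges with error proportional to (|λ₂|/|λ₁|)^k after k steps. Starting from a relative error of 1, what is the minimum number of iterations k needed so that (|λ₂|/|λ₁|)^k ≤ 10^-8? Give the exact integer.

58

|λ₂/λ₁| = 2.17/2.99 = 0.72575
Need k ≥ ln(10^-8) / ln(0.72575) = -18.4207 / -0.3205 ≈ 57.467
Smallest integer k satisfying the bound: 58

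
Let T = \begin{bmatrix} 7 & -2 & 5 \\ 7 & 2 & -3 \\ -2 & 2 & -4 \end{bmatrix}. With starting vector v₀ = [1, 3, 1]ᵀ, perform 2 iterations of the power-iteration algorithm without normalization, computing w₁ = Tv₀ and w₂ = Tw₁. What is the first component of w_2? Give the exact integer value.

22

w1 = Tv₀ = (6, 10, 0)
w2 = Tw1 = (22, 62, 8)
The requested component of w2 is 22.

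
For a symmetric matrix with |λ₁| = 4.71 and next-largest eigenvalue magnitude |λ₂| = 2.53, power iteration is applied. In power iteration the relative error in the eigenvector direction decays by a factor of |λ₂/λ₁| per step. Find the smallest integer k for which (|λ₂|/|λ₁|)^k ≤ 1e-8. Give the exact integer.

30

|λ₂/λ₁| = 2.53/4.71 = 0.53715
Need k ≥ ln(1e-8) / ln(0.53715) = -18.4207 / -0.6215 ≈ 29.641
Smallest integer k satisfying the bound: 30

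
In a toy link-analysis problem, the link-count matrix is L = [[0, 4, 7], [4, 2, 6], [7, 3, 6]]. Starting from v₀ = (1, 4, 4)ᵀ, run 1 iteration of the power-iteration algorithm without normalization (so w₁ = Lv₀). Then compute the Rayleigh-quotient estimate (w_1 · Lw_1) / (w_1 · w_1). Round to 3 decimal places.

w1 = Lv₀ = (0·1 + 4·4 + 7·4; 4·1 + 2·4 + 6·4; 7·1 + 3·4 + 6·4) = (44, 36, 43)
Lw1 = (445, 506, 674)
w1·Lw1 = 44·445 + 36·506 + 43·674 = 66778; w1·w1 = 44·44 + 36·36 + 43·43 = 5081
λ ≈ 66778/5081 = 13.143

13.143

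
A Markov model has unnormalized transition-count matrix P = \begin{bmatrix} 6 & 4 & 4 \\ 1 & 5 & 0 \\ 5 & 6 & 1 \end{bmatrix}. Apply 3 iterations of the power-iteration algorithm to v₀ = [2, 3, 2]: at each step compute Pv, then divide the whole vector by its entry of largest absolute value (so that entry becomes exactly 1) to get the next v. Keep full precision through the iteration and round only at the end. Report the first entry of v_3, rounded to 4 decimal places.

Pv0 = (32.00000, 17.00000, 30.00000); divide by 32.00000 → v1 = (1.00000, 0.53125, 0.93750)
Pv1 = (11.87500, 3.65625, 9.12500); divide by 11.87500 → v2 = (1.00000, 0.30789, 0.76842)
Pv2 = (10.30526, 2.53947, 7.61579); divide by 10.30526 → v3 = (1.00000, 0.24642, 0.73902)
Requested entry of v3: 3916/3916 = 1.0000

1.0000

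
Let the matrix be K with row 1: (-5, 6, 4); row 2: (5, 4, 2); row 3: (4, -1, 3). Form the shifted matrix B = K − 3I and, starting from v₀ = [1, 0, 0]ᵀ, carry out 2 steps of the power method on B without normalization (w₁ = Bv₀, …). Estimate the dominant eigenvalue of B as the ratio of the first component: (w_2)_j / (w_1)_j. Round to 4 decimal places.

μ ≈ -13.7500

B = K − 3I has rows (-8, 6, 4); (5, 1, 2); (4, -1, 0)
w1 = Bv₀ = ((-8)·1 + 6·0 + 4·0; 5·1 + 1·0 + 2·0; 4·1 + (-1)·0 + 0·0) = (-8, 5, 4)
w2 = Bw1 = ((-8)·(-8) + 6·5 + 4·4; 5·(-8) + 1·5 + 2·4; 4·(-8) + (-1)·5 + 0·4) = (110, -27, -37)
Ratio: 110/-8 = -13.7500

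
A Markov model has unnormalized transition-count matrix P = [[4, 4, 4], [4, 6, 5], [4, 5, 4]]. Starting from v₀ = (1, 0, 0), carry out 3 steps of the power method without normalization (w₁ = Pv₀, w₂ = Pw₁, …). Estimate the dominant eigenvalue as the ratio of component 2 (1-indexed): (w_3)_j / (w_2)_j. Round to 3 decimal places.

w1 = Pv₀ = (4·1 + 4·0 + 4·0; 4·1 + 6·0 + 5·0; 4·1 + 5·0 + 4·0) = (4, 4, 4)
w2 = Pw1 = (4·4 + 4·4 + 4·4; 4·4 + 6·4 + 5·4; 4·4 + 5·4 + 4·4) = (48, 60, 52)
w3 = Pw2 = (640, 812, 700)
Ratio at component: 812 / 60 = 13.533

λ ≈ 13.533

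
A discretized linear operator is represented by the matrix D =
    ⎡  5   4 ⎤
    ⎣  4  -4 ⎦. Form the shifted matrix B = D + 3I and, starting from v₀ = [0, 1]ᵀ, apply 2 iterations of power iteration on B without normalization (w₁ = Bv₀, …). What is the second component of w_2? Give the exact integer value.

B = D + 3I has rows (8, 4); (4, -1)
w1 = Bv₀ = (4, -1)
w2 = Bw1 = (28, 17)
Requested component of w2: 17

17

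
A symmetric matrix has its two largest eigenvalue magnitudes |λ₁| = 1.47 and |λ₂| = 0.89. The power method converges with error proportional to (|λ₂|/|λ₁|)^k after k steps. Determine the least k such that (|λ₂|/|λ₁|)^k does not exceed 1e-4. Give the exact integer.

19

|λ₂/λ₁| = 0.89/1.47 = 0.60544
Need k ≥ ln(1e-4) / ln(0.60544) = -9.2103 / -0.5018 ≈ 18.355
Smallest integer k satisfying the bound: 19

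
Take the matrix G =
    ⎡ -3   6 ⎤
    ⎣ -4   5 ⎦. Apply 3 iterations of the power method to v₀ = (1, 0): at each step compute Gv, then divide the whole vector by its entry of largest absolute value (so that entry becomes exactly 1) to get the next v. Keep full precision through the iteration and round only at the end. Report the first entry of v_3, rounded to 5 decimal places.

Gv0 = (-3.000000, -4.000000); divide by -4.000000 → v1 = (0.750000, 1.000000)
Gv1 = (3.750000, 2.000000); divide by 3.750000 → v2 = (1.000000, 0.533333)
Gv2 = (0.200000, -1.333333); divide by -1.333333 → v3 = (-0.150000, 1.000000)
Requested entry of v3: -3/20 = -0.15000

-0.15000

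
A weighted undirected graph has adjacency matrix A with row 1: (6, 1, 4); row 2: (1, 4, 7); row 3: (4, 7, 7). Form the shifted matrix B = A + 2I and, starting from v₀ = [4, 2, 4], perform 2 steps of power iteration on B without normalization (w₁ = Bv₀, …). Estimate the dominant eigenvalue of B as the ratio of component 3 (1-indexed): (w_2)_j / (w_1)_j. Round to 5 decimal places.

16.69697

B = A + 2I has rows (8, 1, 4); (1, 6, 7); (4, 7, 9)
w1 = Bv₀ = (50, 44, 66)
w2 = Bw1 = (708, 776, 1102)
Ratio: 1102/66 = 16.69697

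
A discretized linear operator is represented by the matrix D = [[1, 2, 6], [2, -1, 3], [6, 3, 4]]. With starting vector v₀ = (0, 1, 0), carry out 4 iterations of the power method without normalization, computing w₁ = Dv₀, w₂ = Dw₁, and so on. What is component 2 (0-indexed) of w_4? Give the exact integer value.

2223

w1 = Dv₀ = (2, -1, 3)
w2 = Dw1 = (18, 14, 21)
w3 = Dw2 = (172, 85, 234)
w4 = Dw3 = (1746, 961, 2223)
The requested component of w4 is 2223.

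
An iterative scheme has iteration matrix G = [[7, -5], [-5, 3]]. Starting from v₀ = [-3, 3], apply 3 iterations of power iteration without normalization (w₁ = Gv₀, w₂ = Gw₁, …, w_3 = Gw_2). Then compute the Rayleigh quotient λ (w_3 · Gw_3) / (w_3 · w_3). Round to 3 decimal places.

10.385

w1 = Gv₀ = (-36, 24)
w2 = Gw1 = (-372, 252)
w3 = Gw2 = (-3864, 2616)
Gw3 = (-40128, 27168)
w3·Gw3 = (-3864)·(-40128) + 2616·27168 = 226126080; w3·w3 = (-3864)·(-3864) + 2616·2616 = 21773952
λ ≈ 226126080/21773952 = 10.385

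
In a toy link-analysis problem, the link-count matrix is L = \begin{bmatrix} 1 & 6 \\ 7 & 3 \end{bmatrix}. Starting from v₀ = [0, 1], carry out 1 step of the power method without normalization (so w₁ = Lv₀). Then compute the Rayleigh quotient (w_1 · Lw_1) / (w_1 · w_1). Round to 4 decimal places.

6.6000

w1 = Lv₀ = (6, 3)
Lw1 = (24, 51)
w1·Lw1 = 6·24 + 3·51 = 297; w1·w1 = 6·6 + 3·3 = 45
λ ≈ 297/45 = 6.6000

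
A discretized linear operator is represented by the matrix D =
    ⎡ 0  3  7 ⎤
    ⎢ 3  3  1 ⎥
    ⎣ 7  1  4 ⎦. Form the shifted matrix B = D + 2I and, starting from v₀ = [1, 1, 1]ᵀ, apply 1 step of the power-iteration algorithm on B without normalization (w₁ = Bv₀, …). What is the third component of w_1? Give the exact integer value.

B = D + 2I has rows (2, 3, 7); (3, 5, 1); (7, 1, 6)
w1 = Bv₀ = (2·1 + 3·1 + 7·1; 3·1 + 5·1 + 1·1; 7·1 + 1·1 + 6·1) = (12, 9, 14)
Requested component of w1: 14

14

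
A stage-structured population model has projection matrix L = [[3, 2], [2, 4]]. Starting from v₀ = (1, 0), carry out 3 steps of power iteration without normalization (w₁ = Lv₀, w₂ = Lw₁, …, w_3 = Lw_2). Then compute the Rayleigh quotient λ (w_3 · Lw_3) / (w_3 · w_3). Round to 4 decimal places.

w1 = Lv₀ = (3, 2)
w2 = Lw1 = (13, 14)
w3 = Lw2 = (67, 82)
Lw3 = (365, 462)
w3·Lw3 = 67·365 + 82·462 = 62339; w3·w3 = 67·67 + 82·82 = 11213
λ ≈ 62339/11213 = 5.5595

5.5595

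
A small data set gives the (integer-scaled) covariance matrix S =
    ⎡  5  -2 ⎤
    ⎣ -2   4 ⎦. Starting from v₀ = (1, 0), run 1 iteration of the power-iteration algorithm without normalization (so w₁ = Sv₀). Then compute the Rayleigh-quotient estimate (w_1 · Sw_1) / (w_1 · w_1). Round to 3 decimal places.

w1 = Sv₀ = (5·1 + (-2)·0; (-2)·1 + 4·0) = (5, -2)
Sw1 = (29, -18)
w1·Sw1 = 5·29 + (-2)·(-18) = 181; w1·w1 = 5·5 + (-2)·(-2) = 29
λ ≈ 181/29 = 6.241

6.241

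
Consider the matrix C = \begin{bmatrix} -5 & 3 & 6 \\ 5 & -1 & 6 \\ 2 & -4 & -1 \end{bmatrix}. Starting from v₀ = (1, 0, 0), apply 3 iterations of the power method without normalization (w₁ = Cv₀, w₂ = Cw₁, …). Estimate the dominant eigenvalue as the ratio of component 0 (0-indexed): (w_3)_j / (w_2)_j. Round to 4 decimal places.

-9.7308

w1 = Cv₀ = (-5, 5, 2)
w2 = Cw1 = (52, -18, -32)
w3 = Cw2 = (-506, 86, 208)
Ratio at component: -506 / 52 = -9.7308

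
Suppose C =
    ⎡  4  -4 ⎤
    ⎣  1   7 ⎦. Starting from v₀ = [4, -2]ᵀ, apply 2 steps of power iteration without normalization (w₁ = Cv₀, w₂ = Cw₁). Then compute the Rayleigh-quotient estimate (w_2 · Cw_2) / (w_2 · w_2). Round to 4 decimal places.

w1 = Cv₀ = (4·4 + (-4)·(-2); 1·4 + 7·(-2)) = (24, -10)
w2 = Cw1 = (4·24 + (-4)·(-10); 1·24 + 7·(-10)) = (136, -46)
Cw2 = (728, -186)
w2·Cw2 = 136·728 + (-46)·(-186) = 107564; w2·w2 = 136·136 + (-46)·(-46) = 20612
λ ≈ 107564/20612 = 5.2185

λ ≈ 5.2185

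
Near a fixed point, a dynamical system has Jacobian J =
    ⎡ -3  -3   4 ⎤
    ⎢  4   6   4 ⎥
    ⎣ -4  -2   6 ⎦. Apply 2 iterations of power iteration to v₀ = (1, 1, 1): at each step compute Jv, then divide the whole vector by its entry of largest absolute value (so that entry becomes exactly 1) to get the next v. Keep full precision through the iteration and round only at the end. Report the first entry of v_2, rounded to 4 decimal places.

-0.4737

Jv0 = (-2.00000, 14.00000, 0.00000); divide by 14.00000 → v1 = (-0.14286, 1.00000, 0.00000)
Jv1 = (-2.57143, 5.42857, -1.42857); divide by 5.42857 → v2 = (-0.47368, 1.00000, -0.26316)
Requested entry of v2: -36/76 = -0.4737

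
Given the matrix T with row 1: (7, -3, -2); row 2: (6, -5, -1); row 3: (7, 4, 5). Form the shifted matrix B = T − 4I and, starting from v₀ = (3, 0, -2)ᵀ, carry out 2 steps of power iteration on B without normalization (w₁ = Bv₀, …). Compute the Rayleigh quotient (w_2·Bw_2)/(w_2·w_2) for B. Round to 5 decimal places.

μ ≈ -3.48252

B = T − 4I has rows (3, -3, -2); (6, -9, -1); (7, 4, 1)
w1 = Bv₀ = (3·3 + (-3)·0 + (-2)·(-2); 6·3 + (-9)·0 + (-1)·(-2); 7·3 + 4·0 + 1·(-2)) = (13, 20, 19)
w2 = Bw1 = (3·13 + (-3)·20 + (-2)·19; 6·13 + (-9)·20 + (-1)·19; 7·13 + 4·20 + 1·19) = (-59, -121, 190)
Bw2 = (-194, 545, -707)
w2·Bw2 = -188829; w2·w2 = 54222; μ ≈ -188829/54222 = -3.48252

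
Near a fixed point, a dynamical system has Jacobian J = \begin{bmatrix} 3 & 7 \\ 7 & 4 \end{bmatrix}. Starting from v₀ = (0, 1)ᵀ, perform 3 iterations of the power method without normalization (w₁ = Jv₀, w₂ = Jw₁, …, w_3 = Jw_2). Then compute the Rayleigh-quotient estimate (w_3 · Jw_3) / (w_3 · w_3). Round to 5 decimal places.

10.50082

w1 = Jv₀ = (3·0 + 7·1; 7·0 + 4·1) = (7, 4)
w2 = Jw1 = (3·7 + 7·4; 7·7 + 4·4) = (49, 65)
w3 = Jw2 = (602, 603)
Jw3 = (6027, 6626)
w3·Jw3 = 602·6027 + 603·6626 = 7623732; w3·w3 = 602·602 + 603·603 = 726013
λ ≈ 7623732/726013 = 10.50082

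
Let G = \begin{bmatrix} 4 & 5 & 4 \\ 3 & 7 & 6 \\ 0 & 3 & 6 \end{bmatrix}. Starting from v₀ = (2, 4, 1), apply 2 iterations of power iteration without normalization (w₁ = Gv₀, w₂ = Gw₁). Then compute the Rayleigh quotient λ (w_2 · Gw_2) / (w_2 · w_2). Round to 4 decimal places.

12.3218

w1 = Gv₀ = (4·2 + 5·4 + 4·1; 3·2 + 7·4 + 6·1; 0·2 + 3·4 + 6·1) = (32, 40, 18)
w2 = Gw1 = (4·32 + 5·40 + 4·18; 3·32 + 7·40 + 6·18; 0·32 + 3·40 + 6·18) = (400, 484, 228)
Gw2 = (4932, 5956, 2820)
w2·Gw2 = 400·4932 + 484·5956 + 228·2820 = 5498464; w2·w2 = 400·400 + 484·484 + 228·228 = 446240
λ ≈ 5498464/446240 = 12.3218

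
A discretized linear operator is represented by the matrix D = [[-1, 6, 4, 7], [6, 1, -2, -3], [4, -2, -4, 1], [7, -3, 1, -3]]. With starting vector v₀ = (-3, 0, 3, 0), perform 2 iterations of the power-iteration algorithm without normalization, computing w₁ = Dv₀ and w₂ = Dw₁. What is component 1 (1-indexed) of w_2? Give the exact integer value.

-381

w1 = Dv₀ = (15, -24, -24, -18)
w2 = Dw1 = (-381, 168, 186, 207)
The requested component of w2 is -381.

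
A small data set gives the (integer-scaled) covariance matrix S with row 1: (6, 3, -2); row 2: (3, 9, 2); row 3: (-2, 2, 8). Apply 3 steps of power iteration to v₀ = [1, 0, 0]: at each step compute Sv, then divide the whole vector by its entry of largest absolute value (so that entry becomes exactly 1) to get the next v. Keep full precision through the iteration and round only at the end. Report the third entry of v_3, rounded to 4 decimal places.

-0.4068

Sv0 = (6.00000, 3.00000, -2.00000); divide by 6.00000 → v1 = (1.00000, 0.50000, -0.33333)
Sv1 = (8.16667, 6.83333, -3.66667); divide by 8.16667 → v2 = (1.00000, 0.83673, -0.44898)
Sv2 = (9.40816, 9.63265, -3.91837); divide by 9.63265 → v3 = (0.97669, 1.00000, -0.40678)
Requested entry of v3: -192/472 = -0.4068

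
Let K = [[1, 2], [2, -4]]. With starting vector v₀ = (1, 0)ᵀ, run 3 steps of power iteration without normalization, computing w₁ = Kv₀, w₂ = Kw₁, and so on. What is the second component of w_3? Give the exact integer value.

w1 = Kv₀ = (1·1 + 2·0; 2·1 + (-4)·0) = (1, 2)
w2 = Kw1 = (1·1 + 2·2; 2·1 + (-4)·2) = (5, -6)
w3 = Kw2 = (-7, 34)
The requested component of w3 is 34.

34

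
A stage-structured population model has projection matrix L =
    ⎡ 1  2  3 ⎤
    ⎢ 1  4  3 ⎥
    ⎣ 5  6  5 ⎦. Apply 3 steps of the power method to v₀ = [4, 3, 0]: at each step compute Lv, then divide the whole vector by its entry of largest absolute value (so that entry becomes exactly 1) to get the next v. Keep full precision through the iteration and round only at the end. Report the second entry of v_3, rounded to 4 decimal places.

0.5340

Lv0 = (10.00000, 16.00000, 38.00000); divide by 38.00000 → v1 = (0.26316, 0.42105, 1.00000)
Lv1 = (4.10526, 4.94737, 8.84211); divide by 8.84211 → v2 = (0.46429, 0.55952, 1.00000)
Lv2 = (4.58333, 5.70238, 10.67857); divide by 10.67857 → v3 = (0.42921, 0.53400, 1.00000)
Requested entry of v3: 1916/3588 = 0.5340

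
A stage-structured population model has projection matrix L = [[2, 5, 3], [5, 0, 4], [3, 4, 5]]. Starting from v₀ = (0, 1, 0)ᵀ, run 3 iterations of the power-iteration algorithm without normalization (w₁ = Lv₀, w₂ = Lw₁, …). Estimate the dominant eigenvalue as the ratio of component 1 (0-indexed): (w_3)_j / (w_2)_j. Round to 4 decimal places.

w1 = Lv₀ = (2·0 + 5·1 + 3·0; 5·0 + 0·1 + 4·0; 3·0 + 4·1 + 5·0) = (5, 0, 4)
w2 = Lw1 = (2·5 + 5·0 + 3·4; 5·5 + 0·0 + 4·4; 3·5 + 4·0 + 5·4) = (22, 41, 35)
w3 = Lw2 = (354, 250, 405)
Ratio at component: 250 / 41 = 6.0976

6.0976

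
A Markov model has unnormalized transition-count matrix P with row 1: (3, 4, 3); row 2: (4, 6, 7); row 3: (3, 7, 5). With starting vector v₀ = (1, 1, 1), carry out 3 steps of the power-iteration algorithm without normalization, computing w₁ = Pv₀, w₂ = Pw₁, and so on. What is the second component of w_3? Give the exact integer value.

3622

w1 = Pv₀ = (3·1 + 4·1 + 3·1; 4·1 + 6·1 + 7·1; 3·1 + 7·1 + 5·1) = (10, 17, 15)
w2 = Pw1 = (3·10 + 4·17 + 3·15; 4·10 + 6·17 + 7·15; 3·10 + 7·17 + 5·15) = (143, 247, 224)
w3 = Pw2 = (2089, 3622, 3278)
The requested component of w3 is 3622.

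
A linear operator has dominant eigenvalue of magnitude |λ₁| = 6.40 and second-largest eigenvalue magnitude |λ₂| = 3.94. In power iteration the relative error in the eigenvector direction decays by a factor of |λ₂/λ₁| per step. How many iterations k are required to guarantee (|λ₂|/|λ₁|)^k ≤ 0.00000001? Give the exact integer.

38

|λ₂/λ₁| = 3.94/6.40 = 0.61563
Need k ≥ ln(0.00000001) / ln(0.61563) = -18.4207 / -0.4851 ≈ 37.972
Smallest integer k satisfying the bound: 38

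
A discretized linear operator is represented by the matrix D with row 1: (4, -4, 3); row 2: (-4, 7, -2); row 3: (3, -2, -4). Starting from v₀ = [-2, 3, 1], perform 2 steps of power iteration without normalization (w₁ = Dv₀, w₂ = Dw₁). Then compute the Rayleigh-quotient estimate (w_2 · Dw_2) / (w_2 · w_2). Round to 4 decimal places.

10.3341

w1 = Dv₀ = (-17, 27, -16)
w2 = Dw1 = (-224, 289, -41)
Dw2 = (-2175, 3001, -1086)
w2·Dw2 = (-224)·(-2175) + 289·3001 + (-41)·(-1086) = 1399015; w2·w2 = (-224)·(-224) + 289·289 + (-41)·(-41) = 135378
λ ≈ 1399015/135378 = 10.3341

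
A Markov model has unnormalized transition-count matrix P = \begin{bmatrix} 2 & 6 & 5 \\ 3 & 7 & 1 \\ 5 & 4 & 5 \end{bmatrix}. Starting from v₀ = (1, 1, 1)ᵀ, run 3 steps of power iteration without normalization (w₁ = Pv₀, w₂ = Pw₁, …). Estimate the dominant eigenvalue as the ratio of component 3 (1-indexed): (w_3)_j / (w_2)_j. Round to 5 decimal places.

λ ≈ 12.43017

w1 = Pv₀ = (13, 11, 14)
w2 = Pw1 = (162, 130, 179)
w3 = Pw2 = (1999, 1575, 2225)
Ratio at component: 2225 / 179 = 12.43017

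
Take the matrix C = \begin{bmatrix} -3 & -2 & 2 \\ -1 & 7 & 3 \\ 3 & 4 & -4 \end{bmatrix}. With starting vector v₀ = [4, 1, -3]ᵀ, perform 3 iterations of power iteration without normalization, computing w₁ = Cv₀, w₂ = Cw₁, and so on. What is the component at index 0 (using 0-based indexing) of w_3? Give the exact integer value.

w1 = Cv₀ = ((-3)·4 + (-2)·1 + 2·(-3); (-1)·4 + 7·1 + 3·(-3); 3·4 + 4·1 + (-4)·(-3)) = (-20, -6, 28)
w2 = Cw1 = ((-3)·(-20) + (-2)·(-6) + 2·28; (-1)·(-20) + 7·(-6) + 3·28; 3·(-20) + 4·(-6) + (-4)·28) = (128, 62, -196)
w3 = Cw2 = (-900, -282, 1416)
The requested component of w3 is -900.

-900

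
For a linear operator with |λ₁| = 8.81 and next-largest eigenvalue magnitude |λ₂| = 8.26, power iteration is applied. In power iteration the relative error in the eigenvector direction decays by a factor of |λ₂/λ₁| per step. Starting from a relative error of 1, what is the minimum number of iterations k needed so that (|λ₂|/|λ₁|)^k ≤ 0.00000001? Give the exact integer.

286

|λ₂/λ₁| = 8.26/8.81 = 0.93757
Need k ≥ ln(0.00000001) / ln(0.93757) = -18.4207 / -0.0645 ≈ 285.757
Smallest integer k satisfying the bound: 286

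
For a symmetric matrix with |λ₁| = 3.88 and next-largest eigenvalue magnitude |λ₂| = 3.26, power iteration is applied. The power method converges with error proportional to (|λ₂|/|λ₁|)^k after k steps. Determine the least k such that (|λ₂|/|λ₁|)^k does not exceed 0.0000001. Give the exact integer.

|λ₂/λ₁| = 3.26/3.88 = 0.84021
Need k ≥ ln(0.0000001) / ln(0.84021) = -16.1181 / -0.1741 ≈ 92.575
Smallest integer k satisfying the bound: 93

93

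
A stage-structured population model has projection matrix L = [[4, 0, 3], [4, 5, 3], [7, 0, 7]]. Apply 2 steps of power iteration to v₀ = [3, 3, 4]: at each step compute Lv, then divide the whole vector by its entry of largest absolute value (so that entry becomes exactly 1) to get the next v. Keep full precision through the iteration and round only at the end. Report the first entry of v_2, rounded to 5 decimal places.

0.47554

Lv0 = (24.000000, 39.000000, 49.000000); divide by 49.000000 → v1 = (0.489796, 0.795918, 1.000000)
Lv1 = (4.959184, 8.938776, 10.428571); divide by 10.428571 → v2 = (0.475538, 0.857143, 1.000000)
Requested entry of v2: 243/511 = 0.47554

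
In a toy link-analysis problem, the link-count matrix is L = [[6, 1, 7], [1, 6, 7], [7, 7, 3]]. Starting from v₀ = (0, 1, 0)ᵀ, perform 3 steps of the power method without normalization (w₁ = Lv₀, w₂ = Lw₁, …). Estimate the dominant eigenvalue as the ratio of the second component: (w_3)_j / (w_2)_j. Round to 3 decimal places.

w1 = Lv₀ = (6·0 + 1·1 + 7·0; 1·0 + 6·1 + 7·0; 7·0 + 7·1 + 3·0) = (1, 6, 7)
w2 = Lw1 = (6·1 + 1·6 + 7·7; 1·1 + 6·6 + 7·7; 7·1 + 7·6 + 3·7) = (61, 86, 70)
w3 = Lw2 = (942, 1067, 1239)
Ratio at component: 1067 / 86 = 12.407

λ ≈ 12.407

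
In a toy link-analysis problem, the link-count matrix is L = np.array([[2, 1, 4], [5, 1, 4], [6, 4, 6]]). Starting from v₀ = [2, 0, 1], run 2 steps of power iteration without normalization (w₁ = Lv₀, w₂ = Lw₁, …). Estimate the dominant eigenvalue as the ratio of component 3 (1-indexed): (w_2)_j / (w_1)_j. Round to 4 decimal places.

w1 = Lv₀ = (2·2 + 1·0 + 4·1; 5·2 + 1·0 + 4·1; 6·2 + 4·0 + 6·1) = (8, 14, 18)
w2 = Lw1 = (2·8 + 1·14 + 4·18; 5·8 + 1·14 + 4·18; 6·8 + 4·14 + 6·18) = (102, 126, 212)
Ratio at component: 212 / 18 = 11.7778

11.7778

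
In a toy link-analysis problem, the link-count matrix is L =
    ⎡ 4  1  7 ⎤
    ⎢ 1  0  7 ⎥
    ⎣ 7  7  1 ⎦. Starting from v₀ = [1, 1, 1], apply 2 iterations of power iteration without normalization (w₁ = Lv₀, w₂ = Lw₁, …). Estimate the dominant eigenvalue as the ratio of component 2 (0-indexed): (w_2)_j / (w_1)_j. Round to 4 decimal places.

w1 = Lv₀ = (4·1 + 1·1 + 7·1; 1·1 + 0·1 + 7·1; 7·1 + 7·1 + 1·1) = (12, 8, 15)
w2 = Lw1 = (4·12 + 1·8 + 7·15; 1·12 + 0·8 + 7·15; 7·12 + 7·8 + 1·15) = (161, 117, 155)
Ratio at component: 155 / 15 = 10.3333

λ ≈ 10.3333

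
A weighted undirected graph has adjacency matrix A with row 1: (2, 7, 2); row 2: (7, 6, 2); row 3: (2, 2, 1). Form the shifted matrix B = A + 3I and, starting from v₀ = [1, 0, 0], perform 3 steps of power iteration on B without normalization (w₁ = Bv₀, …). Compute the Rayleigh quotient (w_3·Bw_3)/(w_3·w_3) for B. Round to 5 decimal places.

B = A + 3I has rows (5, 7, 2); (7, 9, 2); (2, 2, 4)
w1 = Bv₀ = (5·1 + 7·0 + 2·0; 7·1 + 9·0 + 2·0; 2·1 + 2·0 + 4·0) = (5, 7, 2)
w2 = Bw1 = (5·5 + 7·7 + 2·2; 7·5 + 9·7 + 2·2; 2·5 + 2·7 + 4·2) = (78, 102, 32)
w3 = Bw2 = (1168, 1528, 488)
Bw3 = (17512, 22904, 7344)
w3·Bw3 = 59035200; w3·w3 = 3937152; μ ≈ 59035200/3937152 = 14.99439

μ ≈ 14.99439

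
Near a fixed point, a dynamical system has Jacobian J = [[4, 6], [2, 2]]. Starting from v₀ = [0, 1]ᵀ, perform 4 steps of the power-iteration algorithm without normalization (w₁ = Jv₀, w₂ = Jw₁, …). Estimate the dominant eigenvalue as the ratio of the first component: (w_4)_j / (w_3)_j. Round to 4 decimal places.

λ ≈ 6.6000

w1 = Jv₀ = (4·0 + 6·1; 2·0 + 2·1) = (6, 2)
w2 = Jw1 = (4·6 + 6·2; 2·6 + 2·2) = (36, 16)
w3 = Jw2 = (240, 104)
w4 = Jw3 = (1584, 688)
Ratio at component: 1584 / 240 = 6.6000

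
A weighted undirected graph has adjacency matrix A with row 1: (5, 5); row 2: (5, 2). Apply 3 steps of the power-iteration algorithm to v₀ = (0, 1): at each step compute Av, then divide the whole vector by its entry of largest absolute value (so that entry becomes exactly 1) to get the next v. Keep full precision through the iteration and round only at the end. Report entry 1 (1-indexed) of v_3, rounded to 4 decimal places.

1.0000

Av0 = (5.00000, 2.00000); divide by 5.00000 → v1 = (1.00000, 0.40000)
Av1 = (7.00000, 5.80000); divide by 7.00000 → v2 = (1.00000, 0.82857)
Av2 = (9.14286, 6.65714); divide by 9.14286 → v3 = (1.00000, 0.72813)
Requested entry of v3: 320/320 = 1.0000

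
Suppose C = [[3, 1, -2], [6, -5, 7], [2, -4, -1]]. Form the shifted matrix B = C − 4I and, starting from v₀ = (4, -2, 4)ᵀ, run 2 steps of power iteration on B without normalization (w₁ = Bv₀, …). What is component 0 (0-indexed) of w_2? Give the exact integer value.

92

B = C − 4I has rows (-1, 1, -2); (6, -9, 7); (2, -4, -5)
w1 = Bv₀ = ((-1)·4 + 1·(-2) + (-2)·4; 6·4 + (-9)·(-2) + 7·4; 2·4 + (-4)·(-2) + (-5)·4) = (-14, 70, -4)
w2 = Bw1 = ((-1)·(-14) + 1·70 + (-2)·(-4); 6·(-14) + (-9)·70 + 7·(-4); 2·(-14) + (-4)·70 + (-5)·(-4)) = (92, -742, -288)
Requested component of w2: 92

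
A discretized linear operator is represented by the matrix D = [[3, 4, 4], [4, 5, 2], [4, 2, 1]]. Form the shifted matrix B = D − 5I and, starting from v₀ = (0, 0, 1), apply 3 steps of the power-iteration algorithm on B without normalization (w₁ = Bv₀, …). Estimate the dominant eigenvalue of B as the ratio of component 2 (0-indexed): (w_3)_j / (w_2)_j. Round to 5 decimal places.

μ ≈ -5.33333

B = D − 5I has rows (-2, 4, 4); (4, 0, 2); (4, 2, -4)
w1 = Bv₀ = ((-2)·0 + 4·0 + 4·1; 4·0 + 0·0 + 2·1; 4·0 + 2·0 + (-4)·1) = (4, 2, -4)
w2 = Bw1 = ((-2)·4 + 4·2 + 4·(-4); 4·4 + 0·2 + 2·(-4); 4·4 + 2·2 + (-4)·(-4)) = (-16, 8, 36)
w3 = Bw2 = (208, 8, -192)
Ratio: -192/36 = -5.33333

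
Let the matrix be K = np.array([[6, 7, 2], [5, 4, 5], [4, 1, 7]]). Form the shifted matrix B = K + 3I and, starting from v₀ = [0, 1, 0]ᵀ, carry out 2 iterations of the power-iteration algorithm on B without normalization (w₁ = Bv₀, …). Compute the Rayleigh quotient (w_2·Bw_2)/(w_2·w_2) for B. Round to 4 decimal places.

B = K + 3I has rows (9, 7, 2); (5, 7, 5); (4, 1, 10)
w1 = Bv₀ = (9·0 + 7·1 + 2·0; 5·0 + 7·1 + 5·0; 4·0 + 1·1 + 10·0) = (7, 7, 1)
w2 = Bw1 = (9·7 + 7·7 + 2·1; 5·7 + 7·7 + 5·1; 4·7 + 1·7 + 10·1) = (114, 89, 45)
Bw2 = (1739, 1418, 995)
w2·Bw2 = 369223; w2·w2 = 22942; μ ≈ 369223/22942 = 16.0938

μ ≈ 16.0938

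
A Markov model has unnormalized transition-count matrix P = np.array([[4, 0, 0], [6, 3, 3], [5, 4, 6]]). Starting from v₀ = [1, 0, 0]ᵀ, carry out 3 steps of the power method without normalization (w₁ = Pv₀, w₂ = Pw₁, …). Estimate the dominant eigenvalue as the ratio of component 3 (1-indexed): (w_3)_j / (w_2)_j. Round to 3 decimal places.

w1 = Pv₀ = (4·1 + 0·0 + 0·0; 6·1 + 3·0 + 3·0; 5·1 + 4·0 + 6·0) = (4, 6, 5)
w2 = Pw1 = (4·4 + 0·6 + 0·5; 6·4 + 3·6 + 3·5; 5·4 + 4·6 + 6·5) = (16, 57, 74)
w3 = Pw2 = (64, 489, 752)
Ratio at component: 752 / 74 = 10.162

10.162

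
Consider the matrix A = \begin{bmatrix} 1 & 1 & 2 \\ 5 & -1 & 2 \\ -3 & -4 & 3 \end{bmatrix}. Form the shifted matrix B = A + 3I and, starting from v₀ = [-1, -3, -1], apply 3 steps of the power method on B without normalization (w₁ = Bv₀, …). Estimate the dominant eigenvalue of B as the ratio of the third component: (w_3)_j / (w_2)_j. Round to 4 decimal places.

8.2932

B = A + 3I has rows (4, 1, 2); (5, 2, 2); (-3, -4, 6)
w1 = Bv₀ = (4·(-1) + 1·(-3) + 2·(-1); 5·(-1) + 2·(-3) + 2·(-1); (-3)·(-1) + (-4)·(-3) + 6·(-1)) = (-9, -13, 9)
w2 = Bw1 = (4·(-9) + 1·(-13) + 2·9; 5·(-9) + 2·(-13) + 2·9; (-3)·(-9) + (-4)·(-13) + 6·9) = (-31, -53, 133)
w3 = Bw2 = (89, 5, 1103)
Ratio: 1103/133 = 8.2932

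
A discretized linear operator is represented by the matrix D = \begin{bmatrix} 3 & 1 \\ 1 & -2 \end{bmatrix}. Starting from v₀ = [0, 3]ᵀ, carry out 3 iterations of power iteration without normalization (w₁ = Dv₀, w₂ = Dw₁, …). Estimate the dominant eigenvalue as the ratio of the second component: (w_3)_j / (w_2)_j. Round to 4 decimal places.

-1.8000

w1 = Dv₀ = (3·0 + 1·3; 1·0 + (-2)·3) = (3, -6)
w2 = Dw1 = (3·3 + 1·(-6); 1·3 + (-2)·(-6)) = (3, 15)
w3 = Dw2 = (24, -27)
Ratio at component: -27 / 15 = -1.8000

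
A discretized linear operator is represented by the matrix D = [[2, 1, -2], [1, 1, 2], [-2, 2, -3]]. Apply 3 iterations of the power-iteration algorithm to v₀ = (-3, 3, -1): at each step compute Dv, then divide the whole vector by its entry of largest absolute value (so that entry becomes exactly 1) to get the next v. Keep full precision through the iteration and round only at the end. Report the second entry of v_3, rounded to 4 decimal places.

Dv0 = (-1.00000, -2.00000, 15.00000); divide by 15.00000 → v1 = (-0.06667, -0.13333, 1.00000)
Dv1 = (-2.26667, 1.80000, -3.13333); divide by -3.13333 → v2 = (0.72340, -0.57447, 1.00000)
Dv2 = (-1.12766, 2.14894, -5.59574); divide by -5.59574 → v3 = (0.20152, -0.38403, 1.00000)
Requested entry of v3: -101/263 = -0.3840

-0.3840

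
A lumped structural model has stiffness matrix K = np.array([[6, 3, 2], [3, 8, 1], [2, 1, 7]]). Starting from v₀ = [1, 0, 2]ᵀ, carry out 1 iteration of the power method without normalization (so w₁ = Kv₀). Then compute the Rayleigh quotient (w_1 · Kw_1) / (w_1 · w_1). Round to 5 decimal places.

λ ≈ 9.69029

w1 = Kv₀ = (6·1 + 3·0 + 2·2; 3·1 + 8·0 + 1·2; 2·1 + 1·0 + 7·2) = (10, 5, 16)
Kw1 = (107, 86, 137)
w1·Kw1 = 10·107 + 5·86 + 16·137 = 3692; w1·w1 = 10·10 + 5·5 + 16·16 = 381
λ ≈ 3692/381 = 9.69029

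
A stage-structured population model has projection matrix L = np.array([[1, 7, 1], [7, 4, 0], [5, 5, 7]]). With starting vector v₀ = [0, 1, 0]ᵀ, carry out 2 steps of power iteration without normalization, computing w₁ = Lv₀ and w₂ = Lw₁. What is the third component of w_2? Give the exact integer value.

90

w1 = Lv₀ = (7, 4, 5)
w2 = Lw1 = (40, 65, 90)
The requested component of w2 is 90.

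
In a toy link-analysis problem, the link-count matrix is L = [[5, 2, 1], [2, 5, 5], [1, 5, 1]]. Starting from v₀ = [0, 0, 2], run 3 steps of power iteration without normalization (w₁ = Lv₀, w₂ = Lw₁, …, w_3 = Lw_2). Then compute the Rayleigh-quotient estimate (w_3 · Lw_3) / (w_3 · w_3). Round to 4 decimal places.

9.4654

w1 = Lv₀ = (5·0 + 2·0 + 1·2; 2·0 + 5·0 + 5·2; 1·0 + 5·0 + 1·2) = (2, 10, 2)
w2 = Lw1 = (5·2 + 2·10 + 1·2; 2·2 + 5·10 + 5·2; 1·2 + 5·10 + 1·2) = (32, 64, 54)
w3 = Lw2 = (342, 654, 406)
Lw3 = (3424, 5984, 4018)
w3·Lw3 = 342·3424 + 654·5984 + 406·4018 = 6715852; w3·w3 = 342·342 + 654·654 + 406·406 = 709516
λ ≈ 6715852/709516 = 9.4654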